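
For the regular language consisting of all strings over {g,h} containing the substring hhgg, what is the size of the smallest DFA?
By Myhill–Nerode, count the distinguishable equivalence classes: 5 classes — one per longest suffix of the input that is a prefix of 'hhgg' (lengths 0 through 3), plus an absorbing 'already seen hhgg' class.
5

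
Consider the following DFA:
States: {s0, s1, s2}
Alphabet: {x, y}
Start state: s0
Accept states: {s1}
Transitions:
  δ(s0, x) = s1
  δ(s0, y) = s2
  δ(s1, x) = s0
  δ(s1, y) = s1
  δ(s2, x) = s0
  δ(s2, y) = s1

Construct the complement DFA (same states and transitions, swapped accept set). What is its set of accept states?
Complement accept states = All states \ Original accept states
= {s0, s1, s2} \ {s1}
{s0, s2}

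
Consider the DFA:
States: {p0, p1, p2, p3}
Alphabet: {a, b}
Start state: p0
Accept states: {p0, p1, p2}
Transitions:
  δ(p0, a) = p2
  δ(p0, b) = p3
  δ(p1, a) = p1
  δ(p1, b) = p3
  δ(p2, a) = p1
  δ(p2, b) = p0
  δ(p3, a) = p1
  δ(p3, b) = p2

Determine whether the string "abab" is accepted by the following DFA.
Processing string "abab":
  p0 --a--> p2
  p2 --b--> p0
  p0 --a--> p2
  p2 --b--> p0
Final state: p0
Accept states: {p0, p1, p2}
Yes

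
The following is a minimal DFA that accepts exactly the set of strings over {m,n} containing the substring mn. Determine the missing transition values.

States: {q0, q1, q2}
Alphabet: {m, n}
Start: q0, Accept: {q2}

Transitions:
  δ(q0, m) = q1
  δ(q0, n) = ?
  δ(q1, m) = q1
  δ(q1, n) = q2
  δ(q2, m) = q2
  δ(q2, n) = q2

From the language and accept set, identify what each state tracks — q0: no m seen yet; q1: seen a m, waiting for n; q2: substring mn seen.
Each missing δ(q, a) is the state matching the new tracked value after reading a.
δ(q0, n) = q0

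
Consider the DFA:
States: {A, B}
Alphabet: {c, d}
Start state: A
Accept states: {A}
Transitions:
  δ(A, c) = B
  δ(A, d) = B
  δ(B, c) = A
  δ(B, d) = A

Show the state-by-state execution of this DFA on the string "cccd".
read 'c': A → B
  read 'c': B → A
  read 'c': A → B
  read 'd': B → A
A -> B -> A -> B -> A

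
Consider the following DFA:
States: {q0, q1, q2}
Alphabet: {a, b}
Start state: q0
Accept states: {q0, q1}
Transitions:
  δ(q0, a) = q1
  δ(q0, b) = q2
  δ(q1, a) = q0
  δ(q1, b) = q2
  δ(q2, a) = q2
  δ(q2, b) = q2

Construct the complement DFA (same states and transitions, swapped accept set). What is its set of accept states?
Complement accept states = All states \ Original accept states
= {q0, q1, q2} \ {q0, q1}
{q2}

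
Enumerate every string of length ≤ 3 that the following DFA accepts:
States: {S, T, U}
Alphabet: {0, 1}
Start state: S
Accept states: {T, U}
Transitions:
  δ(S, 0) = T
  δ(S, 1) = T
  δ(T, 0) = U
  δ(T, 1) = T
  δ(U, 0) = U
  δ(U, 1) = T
0, 1, 00, 01, 10, 11, 000, 001, 010, 011, 100, 101, 110, 111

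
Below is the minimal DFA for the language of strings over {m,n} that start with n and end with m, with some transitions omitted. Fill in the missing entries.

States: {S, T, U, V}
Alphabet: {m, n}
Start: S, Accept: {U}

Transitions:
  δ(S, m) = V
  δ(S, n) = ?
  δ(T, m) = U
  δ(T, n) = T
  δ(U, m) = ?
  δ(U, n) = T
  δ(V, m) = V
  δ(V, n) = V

From the language and accept set, identify what each state tracks — S: no input read; T: started with n, last symbol n; U: started with n, last symbol m; V: started with m (dead).
Each missing δ(q, a) is the state matching the new tracked value after reading a.
δ(S, n) = T; δ(U, m) = U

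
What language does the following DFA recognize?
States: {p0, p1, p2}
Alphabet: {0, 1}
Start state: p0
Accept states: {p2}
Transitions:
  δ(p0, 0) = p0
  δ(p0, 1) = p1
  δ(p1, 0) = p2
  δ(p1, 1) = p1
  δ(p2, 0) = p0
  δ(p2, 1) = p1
Testing a few strings:
  '111' → reject
  '1' → reject
  '0111' → reject
  '1011' → reject
State roles: p0=no suffix match; p1=one trailing 1; p2=suffix is 10
All binary strings ending with 10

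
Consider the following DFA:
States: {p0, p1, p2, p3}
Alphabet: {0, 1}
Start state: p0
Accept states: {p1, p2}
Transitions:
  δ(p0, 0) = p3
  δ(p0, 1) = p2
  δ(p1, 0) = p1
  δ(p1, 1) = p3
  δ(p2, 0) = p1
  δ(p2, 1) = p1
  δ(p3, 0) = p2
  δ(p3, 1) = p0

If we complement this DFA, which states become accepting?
Complement accept states = All states \ Original accept states
= {p0, p1, p2, p3} \ {p1, p2}
{p0, p3}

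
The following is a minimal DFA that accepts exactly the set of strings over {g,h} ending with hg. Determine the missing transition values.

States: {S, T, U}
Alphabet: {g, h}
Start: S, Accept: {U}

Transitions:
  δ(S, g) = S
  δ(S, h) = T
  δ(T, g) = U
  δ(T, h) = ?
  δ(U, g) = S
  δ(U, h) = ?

From the language and accept set, identify what each state tracks — S: no suffix match; T: one trailing h; U: suffix is hg.
Each missing δ(q, a) is the state matching the new tracked value after reading a.
δ(T, h) = T; δ(U, h) = T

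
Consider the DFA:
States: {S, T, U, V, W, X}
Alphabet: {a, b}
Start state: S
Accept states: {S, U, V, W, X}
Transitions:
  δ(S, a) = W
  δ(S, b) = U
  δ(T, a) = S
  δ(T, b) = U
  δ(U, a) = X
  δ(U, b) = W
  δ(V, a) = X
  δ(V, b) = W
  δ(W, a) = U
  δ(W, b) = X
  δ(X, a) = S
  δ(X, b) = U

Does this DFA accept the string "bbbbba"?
Processing string "bbbbba":
  S --b--> U
  U --b--> W
  W --b--> X
  X --b--> U
  U --b--> W
  W --a--> U
Final state: U
Accept states: {S, U, V, W, X}
Yes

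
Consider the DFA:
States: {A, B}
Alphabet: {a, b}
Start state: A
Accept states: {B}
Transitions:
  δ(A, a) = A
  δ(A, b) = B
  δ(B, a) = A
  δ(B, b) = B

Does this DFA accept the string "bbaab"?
Processing string "bbaab":
  A --b--> B
  B --b--> B
  B --a--> A
  A --a--> A
  A --b--> B
Final state: B
Accept states: {B}
Yes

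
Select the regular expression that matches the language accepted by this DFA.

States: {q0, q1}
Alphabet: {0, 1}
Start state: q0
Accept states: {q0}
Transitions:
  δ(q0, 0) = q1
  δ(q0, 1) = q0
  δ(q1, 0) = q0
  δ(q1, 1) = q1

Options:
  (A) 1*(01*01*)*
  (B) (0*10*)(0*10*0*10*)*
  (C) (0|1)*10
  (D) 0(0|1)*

Check each option against the DFA on short strings; one disagreement eliminates an option:
  (A) 1*(01*01*)*: agrees with the DFA on every string of length ≤ 6
  (B) (0*10*)(0*10*0*10*)*: on ε the DFA stays in q0 and accepts (q0 ∈ Accept), but the regex does not match it → eliminate
  (C) (0|1)*10: on ε the DFA stays in q0 and accepts (q0 ∈ Accept), but the regex does not match it → eliminate
  (D) 0(0|1)*: on ε the DFA stays in q0 and accepts (q0 ∈ Accept), but the regex does not match it → eliminate
Only (A) is consistent with the DFA.
(A) 1*(01*01*)*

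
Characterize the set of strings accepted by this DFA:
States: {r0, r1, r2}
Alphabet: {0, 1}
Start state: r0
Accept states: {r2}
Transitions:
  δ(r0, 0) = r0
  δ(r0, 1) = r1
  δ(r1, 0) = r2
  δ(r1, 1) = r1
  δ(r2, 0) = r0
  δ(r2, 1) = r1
Testing a few strings:
  '0101' → reject
  '1' → reject
  '01' → reject
  '011' → reject
State roles: r0=no suffix match; r1=one trailing 1; r2=suffix is 10
All binary strings ending with 10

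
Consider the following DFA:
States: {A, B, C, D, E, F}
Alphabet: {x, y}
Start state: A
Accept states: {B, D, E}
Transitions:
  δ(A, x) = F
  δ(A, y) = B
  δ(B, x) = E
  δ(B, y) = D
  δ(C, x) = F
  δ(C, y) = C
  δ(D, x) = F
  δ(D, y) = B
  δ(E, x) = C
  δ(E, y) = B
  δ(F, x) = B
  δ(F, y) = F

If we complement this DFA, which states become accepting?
Complement accept states = All states \ Original accept states
= {A, B, C, D, E, F} \ {B, D, E}
{A, C, F}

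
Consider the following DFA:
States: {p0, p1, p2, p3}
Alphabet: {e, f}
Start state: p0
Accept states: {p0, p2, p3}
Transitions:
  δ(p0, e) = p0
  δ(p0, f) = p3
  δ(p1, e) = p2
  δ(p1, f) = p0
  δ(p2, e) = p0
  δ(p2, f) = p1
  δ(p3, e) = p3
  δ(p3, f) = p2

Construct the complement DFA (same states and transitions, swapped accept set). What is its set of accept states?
Complement accept states = All states \ Original accept states
= {p0, p1, p2, p3} \ {p0, p2, p3}
{p1}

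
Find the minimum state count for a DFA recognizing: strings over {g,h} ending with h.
By Myhill–Nerode, count the distinguishable equivalence classes: two classes — last symbol is h vs. not.
2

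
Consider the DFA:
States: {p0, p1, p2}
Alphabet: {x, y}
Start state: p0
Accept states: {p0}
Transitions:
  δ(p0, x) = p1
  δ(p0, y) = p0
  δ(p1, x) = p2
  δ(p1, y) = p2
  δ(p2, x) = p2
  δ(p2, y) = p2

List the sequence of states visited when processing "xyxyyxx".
read 'x': p0 → p1
  read 'y': p1 → p2
  read 'x': p2 → p2
  read 'y': p2 → p2
  read 'y': p2 → p2
  read 'x': p2 → p2
  read 'x': p2 → p2
p0 -> p1 -> p2 -> p2 -> p2 -> p2 -> p2 -> p2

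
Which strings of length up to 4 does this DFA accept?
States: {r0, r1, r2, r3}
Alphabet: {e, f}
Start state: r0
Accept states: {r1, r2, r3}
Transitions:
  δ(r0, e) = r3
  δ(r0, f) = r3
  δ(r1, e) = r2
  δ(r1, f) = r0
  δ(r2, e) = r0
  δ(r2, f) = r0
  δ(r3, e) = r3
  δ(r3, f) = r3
e, f, ee, ef, fe, ff, eee, eef, efe, eff, fee, fef, ffe, fff, eeee, eeef, eefe, eeff, efee, efef, effe, efff, feee, feef, fefe, feff, ffee, ffef, fffe, ffff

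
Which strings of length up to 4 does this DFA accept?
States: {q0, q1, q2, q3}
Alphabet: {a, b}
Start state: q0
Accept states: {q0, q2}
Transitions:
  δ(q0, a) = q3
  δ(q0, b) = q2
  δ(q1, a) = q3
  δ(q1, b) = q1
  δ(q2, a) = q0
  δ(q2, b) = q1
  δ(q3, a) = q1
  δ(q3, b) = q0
ε, b, ab, ba, abb, bab, aaab, abab, abba, baab, baba, bbab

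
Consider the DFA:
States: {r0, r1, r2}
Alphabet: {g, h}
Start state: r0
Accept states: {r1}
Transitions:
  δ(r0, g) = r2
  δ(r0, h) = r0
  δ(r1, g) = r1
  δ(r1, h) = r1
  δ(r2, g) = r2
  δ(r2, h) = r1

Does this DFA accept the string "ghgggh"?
Processing string "ghgggh":
  r0 --g--> r2
  r2 --h--> r1
  r1 --g--> r1
  r1 --g--> r1
  r1 --g--> r1
  r1 --h--> r1
Final state: r1
Accept states: {r1}
Yes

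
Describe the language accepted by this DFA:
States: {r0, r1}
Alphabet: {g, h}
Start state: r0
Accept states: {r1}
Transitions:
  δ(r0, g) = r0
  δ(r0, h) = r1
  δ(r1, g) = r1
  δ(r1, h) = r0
Testing a few strings:
  'hgh' → reject
  'h' → accept
  'hg' → accept
  'g' → reject
State roles: r0=even number of h's so far; r1=odd number of h's so far
All strings over {g,h} with an odd number of h's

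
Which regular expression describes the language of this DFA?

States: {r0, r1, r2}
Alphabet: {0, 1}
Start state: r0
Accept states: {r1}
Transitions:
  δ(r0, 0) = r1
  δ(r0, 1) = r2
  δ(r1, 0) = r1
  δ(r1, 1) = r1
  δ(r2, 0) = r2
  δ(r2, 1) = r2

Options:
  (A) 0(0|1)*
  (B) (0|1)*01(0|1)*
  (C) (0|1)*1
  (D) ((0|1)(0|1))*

Check each option against the DFA on short strings; one disagreement eliminates an option:
  (A) 0(0|1)*: agrees with the DFA on every string of length ≤ 6
  (B) (0|1)*01(0|1)*: on '0' the DFA goes r0 → r1 and accepts (r1 ∈ Accept), but the regex does not match it → eliminate
  (C) (0|1)*1: on '0' the DFA goes r0 → r1 and accepts (r1 ∈ Accept), but the regex does not match it → eliminate
  (D) ((0|1)(0|1))*: on ε the DFA stays in r0 and rejects (r0 ∉ Accept), but the regex matches it → eliminate
Only (A) is consistent with the DFA.
(A) 0(0|1)*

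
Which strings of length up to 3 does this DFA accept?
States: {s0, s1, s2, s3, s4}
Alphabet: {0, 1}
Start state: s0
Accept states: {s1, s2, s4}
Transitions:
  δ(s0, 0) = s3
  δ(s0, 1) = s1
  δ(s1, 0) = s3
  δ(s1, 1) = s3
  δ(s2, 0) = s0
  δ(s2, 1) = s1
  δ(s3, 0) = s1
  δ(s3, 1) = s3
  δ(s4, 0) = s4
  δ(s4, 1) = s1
1, 00, 010, 100, 110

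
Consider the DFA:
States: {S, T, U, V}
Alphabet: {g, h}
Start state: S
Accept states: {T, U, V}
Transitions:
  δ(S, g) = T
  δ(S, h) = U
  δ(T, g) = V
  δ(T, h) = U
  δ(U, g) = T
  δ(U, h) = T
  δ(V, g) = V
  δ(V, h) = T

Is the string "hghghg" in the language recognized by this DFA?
Processing string "hghghg":
  S --h--> U
  U --g--> T
  T --h--> U
  U --g--> T
  T --h--> U
  U --g--> T
Final state: T
Accept states: {T, U, V}
Yes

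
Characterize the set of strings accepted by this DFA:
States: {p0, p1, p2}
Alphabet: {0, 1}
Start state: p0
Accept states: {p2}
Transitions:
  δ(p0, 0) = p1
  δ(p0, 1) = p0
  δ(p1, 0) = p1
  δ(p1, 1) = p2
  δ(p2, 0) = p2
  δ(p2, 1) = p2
Testing a few strings:
  '1' → reject
  '10' → reject
  '011' → accept
  '0' → reject
State roles: p0=no 0 seen yet; p1=seen a 0, waiting for 1; p2=substring 01 seen
All binary strings containing the substring 01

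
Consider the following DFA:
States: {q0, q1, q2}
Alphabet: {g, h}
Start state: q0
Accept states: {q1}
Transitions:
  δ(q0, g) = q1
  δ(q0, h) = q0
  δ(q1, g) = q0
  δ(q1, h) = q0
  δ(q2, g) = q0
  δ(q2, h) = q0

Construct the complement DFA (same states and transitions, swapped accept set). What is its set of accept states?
Complement accept states = All states \ Original accept states
= {q0, q1, q2} \ {q1}
{q0, q2}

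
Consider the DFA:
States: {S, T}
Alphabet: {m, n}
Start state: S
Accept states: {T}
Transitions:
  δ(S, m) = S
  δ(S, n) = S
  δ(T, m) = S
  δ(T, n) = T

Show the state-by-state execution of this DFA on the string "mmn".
read 'm': S → S
  read 'm': S → S
  read 'n': S → S
S -> S -> S -> S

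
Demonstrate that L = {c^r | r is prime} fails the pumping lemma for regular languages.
Assume L is regular with pumping length p. Idea: pumping by a suitable count produces a composite length.
Let q be a prime with q ≥ p and choose s = c^q ∈ L. By the pumping lemma, s = xyz with |xy| ≤ p, |y| = k ≥ 1. Take i = q+1: |xy^(q+1)z| = q + q·k = q(1+k). Since q ≥ 2 and 1+k ≥ 2, q(1+k) is composite, so xy^(q+1)z ∉ L.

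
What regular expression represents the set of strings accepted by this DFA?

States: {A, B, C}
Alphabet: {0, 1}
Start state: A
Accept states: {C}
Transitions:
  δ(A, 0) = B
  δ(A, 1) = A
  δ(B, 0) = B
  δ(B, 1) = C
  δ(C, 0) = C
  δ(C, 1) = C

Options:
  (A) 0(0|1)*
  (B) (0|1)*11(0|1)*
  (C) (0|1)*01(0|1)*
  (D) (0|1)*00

Check each option against the DFA on short strings; one disagreement eliminates an option:
  (A) 0(0|1)*: on '0' the DFA goes A → B and rejects (B ∉ Accept), but the regex matches it → eliminate
  (B) (0|1)*11(0|1)*: on '01' the DFA goes A → B → C and accepts (C ∈ Accept), but the regex does not match it → eliminate
  (C) (0|1)*01(0|1)*: agrees with the DFA on every string of length ≤ 6
  (D) (0|1)*00: on '00' the DFA goes A → B → B and rejects (B ∉ Accept), but the regex matches it → eliminate
Only (C) is consistent with the DFA.
(C) (0|1)*01(0|1)*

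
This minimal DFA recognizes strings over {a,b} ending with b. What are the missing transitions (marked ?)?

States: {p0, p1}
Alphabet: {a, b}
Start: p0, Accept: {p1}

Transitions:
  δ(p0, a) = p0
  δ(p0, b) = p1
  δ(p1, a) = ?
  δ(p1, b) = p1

From the language and accept set, identify what each state tracks — p0: last symbol not b; p1: last symbol is b.
Each missing δ(q, a) is the state matching the new tracked value after reading a.
δ(p1, a) = p0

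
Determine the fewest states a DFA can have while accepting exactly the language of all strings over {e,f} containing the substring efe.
By Myhill–Nerode, count the distinguishable equivalence classes: 4 classes — one per longest suffix of the input that is a prefix of 'efe' (lengths 0 through 2), plus an absorbing 'already seen efe' class.
4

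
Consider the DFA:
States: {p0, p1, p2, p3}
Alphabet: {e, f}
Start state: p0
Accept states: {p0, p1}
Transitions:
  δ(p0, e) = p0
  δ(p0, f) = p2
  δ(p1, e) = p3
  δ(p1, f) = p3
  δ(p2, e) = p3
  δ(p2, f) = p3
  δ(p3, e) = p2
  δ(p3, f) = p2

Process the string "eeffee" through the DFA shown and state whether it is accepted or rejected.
Processing string "eeffee":
  p0 --e--> p0
  p0 --e--> p0
  p0 --f--> p2
  p2 --f--> p3
  p3 --e--> p2
  p2 --e--> p3
Final state: p3
Accept states: {p0, p1}
No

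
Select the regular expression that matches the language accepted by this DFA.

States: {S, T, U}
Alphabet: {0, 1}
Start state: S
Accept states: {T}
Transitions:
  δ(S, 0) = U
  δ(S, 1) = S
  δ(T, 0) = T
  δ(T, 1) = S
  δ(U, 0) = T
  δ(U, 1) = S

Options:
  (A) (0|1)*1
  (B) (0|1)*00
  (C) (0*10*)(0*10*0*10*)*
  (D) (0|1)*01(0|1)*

Check each option against the DFA on short strings; one disagreement eliminates an option:
  (A) (0|1)*1: on '1' the DFA goes S → S and rejects (S ∉ Accept), but the regex matches it → eliminate
  (B) (0|1)*00: agrees with the DFA on every string of length ≤ 6
  (C) (0*10*)(0*10*0*10*)*: on '1' the DFA goes S → S and rejects (S ∉ Accept), but the regex matches it → eliminate
  (D) (0|1)*01(0|1)*: on '00' the DFA goes S → U → T and accepts (T ∈ Accept), but the regex does not match it → eliminate
Only (B) is consistent with the DFA.
(B) (0|1)*00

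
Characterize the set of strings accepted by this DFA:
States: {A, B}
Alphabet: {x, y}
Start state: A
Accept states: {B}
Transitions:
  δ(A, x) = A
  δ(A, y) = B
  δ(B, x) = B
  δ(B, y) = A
Testing a few strings:
  'xyy' → reject
  'yyy' → accept
  'yy' → reject
  'x' → reject
State roles: A=even number of y's so far; B=odd number of y's so far
All strings over {x,y} with an odd number of y's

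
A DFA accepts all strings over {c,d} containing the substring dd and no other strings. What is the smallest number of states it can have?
By Myhill–Nerode, count the distinguishable equivalence classes: 3 classes — one per longest suffix of the input that is a prefix of 'dd' (lengths 0 through 1), plus an absorbing 'already seen dd' class.
3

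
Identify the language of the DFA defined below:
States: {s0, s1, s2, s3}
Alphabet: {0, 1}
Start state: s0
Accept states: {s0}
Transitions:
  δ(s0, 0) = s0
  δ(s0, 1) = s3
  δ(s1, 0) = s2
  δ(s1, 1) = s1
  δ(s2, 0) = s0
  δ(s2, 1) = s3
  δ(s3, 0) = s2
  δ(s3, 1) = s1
Testing a few strings:
  '111' → reject
  '01' → reject
  '110' → reject
  '10' → reject
State roles: s0=value ≡ 0 (mod 4); s1=value ≡ 3 (mod 4); s2=value ≡ 2 (mod 4); s3=value ≡ 1 (mod 4)
All binary strings representing a multiple of 4 (read in base 2; leading zeros allowed and ε counts as 0)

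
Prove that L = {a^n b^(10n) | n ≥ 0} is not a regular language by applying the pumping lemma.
Assume L is regular with pumping length p. Idea: pumping the a-block breaks the 1:10 ratio.
Choose s = a^p b^(10p) (length 11p ≥ p). By the pumping lemma, s = xyz with |xy| ≤ p, |y| > 0, so y = a^k with k ≥ 1. Then xy²z = a^(p+k) b^(10p). For this to be in L we would need 10p = 10(p+k), i.e. 10k = 0, contradicting k ≥ 1. So xy²z ∉ L.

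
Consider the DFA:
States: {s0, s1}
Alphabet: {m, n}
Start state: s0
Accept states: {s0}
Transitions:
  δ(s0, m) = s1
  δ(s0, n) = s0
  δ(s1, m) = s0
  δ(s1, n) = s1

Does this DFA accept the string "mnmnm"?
Processing string "mnmnm":
  s0 --m--> s1
  s1 --n--> s1
  s1 --m--> s0
  s0 --n--> s0
  s0 --m--> s1
Final state: s1
Accept states: {s0}
No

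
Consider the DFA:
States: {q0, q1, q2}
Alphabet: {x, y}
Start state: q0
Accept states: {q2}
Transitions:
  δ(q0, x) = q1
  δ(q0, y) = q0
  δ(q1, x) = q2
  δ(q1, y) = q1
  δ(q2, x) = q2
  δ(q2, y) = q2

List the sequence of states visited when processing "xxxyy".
read 'x': q0 → q1
  read 'x': q1 → q2
  read 'x': q2 → q2
  read 'y': q2 → q2
  read 'y': q2 → q2
q0 -> q1 -> q2 -> q2 -> q2 -> q2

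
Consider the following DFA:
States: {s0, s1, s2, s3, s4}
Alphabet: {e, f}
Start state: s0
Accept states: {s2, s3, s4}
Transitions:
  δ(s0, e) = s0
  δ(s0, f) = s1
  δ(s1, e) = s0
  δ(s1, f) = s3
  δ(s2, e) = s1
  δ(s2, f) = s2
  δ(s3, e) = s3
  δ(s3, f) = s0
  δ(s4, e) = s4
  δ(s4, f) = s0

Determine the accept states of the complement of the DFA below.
Complement accept states = All states \ Original accept states
= {s0, s1, s2, s3, s4} \ {s2, s3, s4}
{s0, s1}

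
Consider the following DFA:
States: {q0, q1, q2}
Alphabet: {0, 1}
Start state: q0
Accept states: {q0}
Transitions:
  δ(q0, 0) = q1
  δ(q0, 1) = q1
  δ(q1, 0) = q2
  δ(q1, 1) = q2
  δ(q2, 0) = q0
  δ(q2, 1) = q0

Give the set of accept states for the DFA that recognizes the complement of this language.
Complement accept states = All states \ Original accept states
= {q0, q1, q2} \ {q0}
{q1, q2}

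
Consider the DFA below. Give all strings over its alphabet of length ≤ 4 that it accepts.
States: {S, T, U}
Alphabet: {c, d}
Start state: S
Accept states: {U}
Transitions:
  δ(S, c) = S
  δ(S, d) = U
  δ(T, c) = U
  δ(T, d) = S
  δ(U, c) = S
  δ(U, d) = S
d, cd, ccd, dcd, ddd, cccd, cdcd, cddd, dccd, ddcd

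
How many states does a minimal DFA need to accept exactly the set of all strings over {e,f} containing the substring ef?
By Myhill–Nerode, count the distinguishable equivalence classes: three classes — no e yet / e seen but no ef / ef seen.
3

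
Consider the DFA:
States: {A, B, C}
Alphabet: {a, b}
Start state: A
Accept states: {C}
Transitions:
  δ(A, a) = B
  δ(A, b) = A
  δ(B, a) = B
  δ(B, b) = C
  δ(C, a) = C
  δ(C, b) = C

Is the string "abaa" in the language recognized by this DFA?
Processing string "abaa":
  A --a--> B
  B --b--> C
  C --a--> C
  C --a--> C
Final state: C
Accept states: {C}
Yes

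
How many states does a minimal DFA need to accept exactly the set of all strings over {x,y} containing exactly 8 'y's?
By Myhill–Nerode, count the distinguishable equivalence classes: 10 classes — having seen 0, 1, …, 8, or >8 copies of 'y'; the count-8 class is the only accepting one and >8 is dead.
10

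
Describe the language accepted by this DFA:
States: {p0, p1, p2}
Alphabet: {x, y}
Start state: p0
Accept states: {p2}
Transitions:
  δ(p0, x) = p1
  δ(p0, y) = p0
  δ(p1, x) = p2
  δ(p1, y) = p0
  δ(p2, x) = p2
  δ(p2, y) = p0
Testing a few strings:
  'yxx' → accept
  'xxy' → reject
  'yy' → reject
  'xyxx' → accept
State roles: p0=last symbol not x; p1=one trailing x; p2=two trailing x's
All strings over {x,y} ending with xx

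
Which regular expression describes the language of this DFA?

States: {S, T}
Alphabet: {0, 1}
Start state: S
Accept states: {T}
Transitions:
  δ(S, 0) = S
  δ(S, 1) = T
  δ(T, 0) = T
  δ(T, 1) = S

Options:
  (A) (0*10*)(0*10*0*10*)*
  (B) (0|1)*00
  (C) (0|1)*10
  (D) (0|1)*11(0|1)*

Check each option against the DFA on short strings; one disagreement eliminates an option:
  (A) (0*10*)(0*10*0*10*)*: agrees with the DFA on every string of length ≤ 6
  (B) (0|1)*00: on '1' the DFA goes S → T and accepts (T ∈ Accept), but the regex does not match it → eliminate
  (C) (0|1)*10: on '1' the DFA goes S → T and accepts (T ∈ Accept), but the regex does not match it → eliminate
  (D) (0|1)*11(0|1)*: on '1' the DFA goes S → T and accepts (T ∈ Accept), but the regex does not match it → eliminate
Only (A) is consistent with the DFA.
(A) (0*10*)(0*10*0*10*)*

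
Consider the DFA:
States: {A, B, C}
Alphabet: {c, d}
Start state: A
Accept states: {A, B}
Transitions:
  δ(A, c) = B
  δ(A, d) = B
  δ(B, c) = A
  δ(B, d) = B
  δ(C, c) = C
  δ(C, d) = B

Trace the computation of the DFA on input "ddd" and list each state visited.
read 'd': A → B
  read 'd': B → B
  read 'd': B → B
A -> B -> B -> B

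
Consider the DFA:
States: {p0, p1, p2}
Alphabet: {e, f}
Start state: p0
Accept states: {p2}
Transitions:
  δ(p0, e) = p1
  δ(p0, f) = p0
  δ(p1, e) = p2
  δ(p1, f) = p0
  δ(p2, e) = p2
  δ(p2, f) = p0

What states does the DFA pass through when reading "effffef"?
read 'e': p0 → p1
  read 'f': p1 → p0
  read 'f': p0 → p0
  read 'f': p0 → p0
  read 'f': p0 → p0
  read 'e': p0 → p1
  read 'f': p1 → p0
p0 -> p1 -> p0 -> p0 -> p0 -> p0 -> p1 -> p0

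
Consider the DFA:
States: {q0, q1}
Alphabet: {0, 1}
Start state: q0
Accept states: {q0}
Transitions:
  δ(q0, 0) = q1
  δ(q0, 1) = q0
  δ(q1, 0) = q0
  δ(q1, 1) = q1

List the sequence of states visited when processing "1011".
read '1': q0 → q0
  read '0': q0 → q1
  read '1': q1 → q1
  read '1': q1 → q1
q0 -> q0 -> q1 -> q1 -> q1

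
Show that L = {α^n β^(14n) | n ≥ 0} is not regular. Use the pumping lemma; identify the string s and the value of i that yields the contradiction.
Assume L is regular with pumping length p. Idea: pumping the α-block breaks the 1:14 ratio.
Choose s = α^p β^(14p) (length 15p ≥ p). By the pumping lemma, s = xyz with |xy| ≤ p, |y| > 0, so y = α^k with k ≥ 1. Then xy²z = α^(p+k) β^(14p). For this to be in L we would need 14p = 14(p+k), i.e. 14k = 0, contradicting k ≥ 1. So xy²z ∉ L.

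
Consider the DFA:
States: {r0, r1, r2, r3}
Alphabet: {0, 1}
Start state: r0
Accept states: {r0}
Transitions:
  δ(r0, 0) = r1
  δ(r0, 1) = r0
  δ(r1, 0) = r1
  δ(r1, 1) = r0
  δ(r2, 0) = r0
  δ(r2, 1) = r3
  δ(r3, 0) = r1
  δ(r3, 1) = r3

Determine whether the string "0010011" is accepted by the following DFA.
Processing string "0010011":
  r0 --0--> r1
  r1 --0--> r1
  r1 --1--> r0
  r0 --0--> r1
  r1 --0--> r1
  r1 --1--> r0
  r0 --1--> r0
Final state: r0
Accept states: {r0}
Yes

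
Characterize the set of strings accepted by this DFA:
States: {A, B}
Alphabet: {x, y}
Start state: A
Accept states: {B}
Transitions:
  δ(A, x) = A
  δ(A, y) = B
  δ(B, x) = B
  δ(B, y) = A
Testing a few strings:
  'yy' → reject
  'xy' → accept
  'y' → accept
  'x' → reject
State roles: A=even number of y's so far; B=odd number of y's so far
All strings over {x,y} with an odd number of y's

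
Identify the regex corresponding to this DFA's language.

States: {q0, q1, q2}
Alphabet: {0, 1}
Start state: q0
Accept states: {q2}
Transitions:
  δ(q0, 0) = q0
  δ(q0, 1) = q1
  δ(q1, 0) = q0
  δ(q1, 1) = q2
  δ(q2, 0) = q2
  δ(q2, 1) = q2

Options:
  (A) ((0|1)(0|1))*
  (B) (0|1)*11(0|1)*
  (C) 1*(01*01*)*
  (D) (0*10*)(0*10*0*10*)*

Check each option against the DFA on short strings; one disagreement eliminates an option:
  (A) ((0|1)(0|1))*: on ε the DFA stays in q0 and rejects (q0 ∉ Accept), but the regex matches it → eliminate
  (B) (0|1)*11(0|1)*: agrees with the DFA on every string of length ≤ 6
  (C) 1*(01*01*)*: on ε the DFA stays in q0 and rejects (q0 ∉ Accept), but the regex matches it → eliminate
  (D) (0*10*)(0*10*0*10*)*: on '1' the DFA goes q0 → q1 and rejects (q1 ∉ Accept), but the regex matches it → eliminate
Only (B) is consistent with the DFA.
(B) (0|1)*11(0|1)*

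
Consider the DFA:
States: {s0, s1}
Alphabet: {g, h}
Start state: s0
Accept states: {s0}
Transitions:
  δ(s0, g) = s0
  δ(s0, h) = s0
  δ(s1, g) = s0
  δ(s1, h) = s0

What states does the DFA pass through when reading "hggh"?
read 'h': s0 → s0
  read 'g': s0 → s0
  read 'g': s0 → s0
  read 'h': s0 → s0
s0 -> s0 -> s0 -> s0 -> s0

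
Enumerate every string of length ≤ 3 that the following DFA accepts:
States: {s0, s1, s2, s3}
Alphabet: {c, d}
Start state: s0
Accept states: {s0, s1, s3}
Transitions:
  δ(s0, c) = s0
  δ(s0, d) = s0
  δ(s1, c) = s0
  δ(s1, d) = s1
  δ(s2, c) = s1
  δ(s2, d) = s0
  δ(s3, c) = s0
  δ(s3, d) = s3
ε, c, d, cc, cd, dc, dd, ccc, ccd, cdc, cdd, dcc, dcd, ddc, ddd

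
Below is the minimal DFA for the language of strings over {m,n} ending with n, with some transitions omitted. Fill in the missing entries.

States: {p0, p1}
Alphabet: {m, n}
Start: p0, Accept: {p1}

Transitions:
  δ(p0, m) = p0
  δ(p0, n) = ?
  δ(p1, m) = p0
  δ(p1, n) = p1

From the language and accept set, identify what each state tracks — p0: last symbol not n; p1: last symbol is n.
Each missing δ(q, a) is the state matching the new tracked value after reading a.
δ(p0, n) = p1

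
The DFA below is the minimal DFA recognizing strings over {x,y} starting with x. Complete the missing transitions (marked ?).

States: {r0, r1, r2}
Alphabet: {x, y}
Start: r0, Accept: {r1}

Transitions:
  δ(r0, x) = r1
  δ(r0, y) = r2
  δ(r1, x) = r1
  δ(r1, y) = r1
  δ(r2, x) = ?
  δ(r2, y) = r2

From the language and accept set, identify what each state tracks — r0: no input read; r1: started with x; r2: started with y (dead).
Each missing δ(q, a) is the state matching the new tracked value after reading a.
δ(r2, x) = r2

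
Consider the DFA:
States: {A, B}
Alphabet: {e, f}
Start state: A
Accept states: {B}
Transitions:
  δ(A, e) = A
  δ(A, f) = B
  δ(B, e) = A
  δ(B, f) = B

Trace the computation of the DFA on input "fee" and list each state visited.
read 'f': A → B
  read 'e': B → A
  read 'e': A → A
A -> B -> A -> A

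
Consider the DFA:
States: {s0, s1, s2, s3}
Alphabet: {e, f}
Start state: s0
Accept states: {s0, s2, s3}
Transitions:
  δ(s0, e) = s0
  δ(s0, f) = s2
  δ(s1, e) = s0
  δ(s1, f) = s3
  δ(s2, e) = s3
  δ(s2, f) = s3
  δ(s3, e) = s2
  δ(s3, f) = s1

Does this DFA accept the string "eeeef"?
Processing string "eeeef":
  s0 --e--> s0
  s0 --e--> s0
  s0 --e--> s0
  s0 --e--> s0
  s0 --f--> s2
Final state: s2
Accept states: {s0, s2, s3}
Yes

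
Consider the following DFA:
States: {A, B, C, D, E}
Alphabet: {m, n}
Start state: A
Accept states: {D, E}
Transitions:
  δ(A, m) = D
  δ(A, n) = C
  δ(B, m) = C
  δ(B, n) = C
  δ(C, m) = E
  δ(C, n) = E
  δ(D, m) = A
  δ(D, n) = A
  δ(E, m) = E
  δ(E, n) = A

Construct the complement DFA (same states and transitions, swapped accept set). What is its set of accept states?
Complement accept states = All states \ Original accept states
= {A, B, C, D, E} \ {D, E}
{A, B, C}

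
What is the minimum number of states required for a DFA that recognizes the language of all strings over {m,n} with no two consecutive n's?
By Myhill–Nerode, count the distinguishable equivalence classes: three classes — safe with last≠n / safe with last=n / nn seen (dead).
3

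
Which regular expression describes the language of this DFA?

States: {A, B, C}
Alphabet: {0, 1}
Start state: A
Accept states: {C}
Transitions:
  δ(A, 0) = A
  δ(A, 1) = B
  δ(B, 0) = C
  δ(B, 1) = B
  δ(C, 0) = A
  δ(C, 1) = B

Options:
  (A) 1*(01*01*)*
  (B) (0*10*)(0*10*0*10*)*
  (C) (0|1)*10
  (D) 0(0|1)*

Check each option against the DFA on short strings; one disagreement eliminates an option:
  (A) 1*(01*01*)*: on ε the DFA stays in A and rejects (A ∉ Accept), but the regex matches it → eliminate
  (B) (0*10*)(0*10*0*10*)*: on '1' the DFA goes A → B and rejects (B ∉ Accept), but the regex matches it → eliminate
  (C) (0|1)*10: agrees with the DFA on every string of length ≤ 6
  (D) 0(0|1)*: on '0' the DFA goes A → A and rejects (A ∉ Accept), but the regex matches it → eliminate
Only (C) is consistent with the DFA.
(C) (0|1)*10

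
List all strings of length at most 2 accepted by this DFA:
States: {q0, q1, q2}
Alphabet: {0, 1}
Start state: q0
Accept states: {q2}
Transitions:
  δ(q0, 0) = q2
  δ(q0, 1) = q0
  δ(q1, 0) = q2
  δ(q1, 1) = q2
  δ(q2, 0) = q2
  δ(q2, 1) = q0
0, 00, 10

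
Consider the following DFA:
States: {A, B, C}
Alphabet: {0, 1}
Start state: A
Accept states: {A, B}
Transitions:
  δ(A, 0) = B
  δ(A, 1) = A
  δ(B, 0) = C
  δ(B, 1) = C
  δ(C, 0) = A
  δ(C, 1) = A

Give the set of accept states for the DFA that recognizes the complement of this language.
Complement accept states = All states \ Original accept states
= {A, B, C} \ {A, B}
{C}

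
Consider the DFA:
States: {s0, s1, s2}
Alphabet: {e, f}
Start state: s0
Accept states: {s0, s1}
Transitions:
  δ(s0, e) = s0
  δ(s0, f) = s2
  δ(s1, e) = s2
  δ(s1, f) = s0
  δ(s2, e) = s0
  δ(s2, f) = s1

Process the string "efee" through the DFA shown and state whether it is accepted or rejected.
Processing string "efee":
  s0 --e--> s0
  s0 --f--> s2
  s2 --e--> s0
  s0 --e--> s0
Final state: s0
Accept states: {s0, s1}
Yes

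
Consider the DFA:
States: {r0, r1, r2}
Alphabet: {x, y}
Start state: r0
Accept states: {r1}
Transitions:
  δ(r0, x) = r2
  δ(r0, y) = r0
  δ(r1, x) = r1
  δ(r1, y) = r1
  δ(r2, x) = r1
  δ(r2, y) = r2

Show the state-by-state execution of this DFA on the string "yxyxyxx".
read 'y': r0 → r0
  read 'x': r0 → r2
  read 'y': r2 → r2
  read 'x': r2 → r1
  read 'y': r1 → r1
  read 'x': r1 → r1
  read 'x': r1 → r1
r0 -> r0 -> r2 -> r2 -> r1 -> r1 -> r1 -> r1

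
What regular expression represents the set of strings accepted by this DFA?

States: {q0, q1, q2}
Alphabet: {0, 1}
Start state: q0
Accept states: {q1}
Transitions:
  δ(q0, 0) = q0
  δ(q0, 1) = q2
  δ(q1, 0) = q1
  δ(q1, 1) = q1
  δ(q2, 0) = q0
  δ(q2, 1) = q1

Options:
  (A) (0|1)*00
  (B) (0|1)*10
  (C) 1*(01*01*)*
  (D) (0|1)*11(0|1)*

Check each option against the DFA on short strings; one disagreement eliminates an option:
  (A) (0|1)*00: on '00' the DFA goes q0 → q0 → q0 and rejects (q0 ∉ Accept), but the regex matches it → eliminate
  (B) (0|1)*10: on '10' the DFA goes q0 → q2 → q0 and rejects (q0 ∉ Accept), but the regex matches it → eliminate
  (C) 1*(01*01*)*: on ε the DFA stays in q0 and rejects (q0 ∉ Accept), but the regex matches it → eliminate
  (D) (0|1)*11(0|1)*: agrees with the DFA on every string of length ≤ 6
Only (D) is consistent with the DFA.
(D) (0|1)*11(0|1)*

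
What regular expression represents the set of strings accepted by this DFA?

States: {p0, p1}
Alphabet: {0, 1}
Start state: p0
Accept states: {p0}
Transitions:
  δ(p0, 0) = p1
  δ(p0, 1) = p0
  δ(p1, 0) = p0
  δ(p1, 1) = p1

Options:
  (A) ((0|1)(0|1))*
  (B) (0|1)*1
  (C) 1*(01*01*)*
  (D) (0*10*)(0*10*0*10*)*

Check each option against the DFA on short strings; one disagreement eliminates an option:
  (A) ((0|1)(0|1))*: on '1' the DFA goes p0 → p0 and accepts (p0 ∈ Accept), but the regex does not match it → eliminate
  (B) (0|1)*1: on ε the DFA stays in p0 and accepts (p0 ∈ Accept), but the regex does not match it → eliminate
  (C) 1*(01*01*)*: agrees with the DFA on every string of length ≤ 6
  (D) (0*10*)(0*10*0*10*)*: on ε the DFA stays in p0 and accepts (p0 ∈ Accept), but the regex does not match it → eliminate
Only (C) is consistent with the DFA.
(C) 1*(01*01*)*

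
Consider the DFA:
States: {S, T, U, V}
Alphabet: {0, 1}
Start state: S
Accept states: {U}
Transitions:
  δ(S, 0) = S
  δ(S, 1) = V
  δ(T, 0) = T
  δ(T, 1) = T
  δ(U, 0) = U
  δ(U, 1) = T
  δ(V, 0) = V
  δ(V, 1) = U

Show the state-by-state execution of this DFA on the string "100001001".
read '1': S → V
  read '0': V → V
  read '0': V → V
  read '0': V → V
  read '0': V → V
  read '1': V → U
  read '0': U → U
  read '0': U → U
  read '1': U → T
S -> V -> V -> V -> V -> V -> U -> U -> U -> T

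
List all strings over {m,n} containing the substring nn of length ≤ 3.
nn, mnn, nnm, nnn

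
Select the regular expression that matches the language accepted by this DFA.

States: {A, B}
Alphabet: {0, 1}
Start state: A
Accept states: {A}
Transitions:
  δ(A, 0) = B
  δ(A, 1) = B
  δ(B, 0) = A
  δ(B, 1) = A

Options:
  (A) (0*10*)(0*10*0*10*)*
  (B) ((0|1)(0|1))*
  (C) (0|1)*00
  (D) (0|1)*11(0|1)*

Check each option against the DFA on short strings; one disagreement eliminates an option:
  (A) (0*10*)(0*10*0*10*)*: on ε the DFA stays in A and accepts (A ∈ Accept), but the regex does not match it → eliminate
  (B) ((0|1)(0|1))*: agrees with the DFA on every string of length ≤ 6
  (C) (0|1)*00: on ε the DFA stays in A and accepts (A ∈ Accept), but the regex does not match it → eliminate
  (D) (0|1)*11(0|1)*: on ε the DFA stays in A and accepts (A ∈ Accept), but the regex does not match it → eliminate
Only (B) is consistent with the DFA.
(B) ((0|1)(0|1))*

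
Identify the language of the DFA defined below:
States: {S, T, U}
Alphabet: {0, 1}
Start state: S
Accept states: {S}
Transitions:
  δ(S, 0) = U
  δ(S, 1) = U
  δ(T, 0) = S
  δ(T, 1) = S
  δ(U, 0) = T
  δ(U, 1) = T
Testing a few strings:
  '1101' → reject
  '001' → accept
  '1' → reject
  '0' → reject
State roles: S=length ≡ 0 (mod 3); T=length ≡ 2 (mod 3); U=length ≡ 1 (mod 3)
All binary strings whose length is a multiple of 3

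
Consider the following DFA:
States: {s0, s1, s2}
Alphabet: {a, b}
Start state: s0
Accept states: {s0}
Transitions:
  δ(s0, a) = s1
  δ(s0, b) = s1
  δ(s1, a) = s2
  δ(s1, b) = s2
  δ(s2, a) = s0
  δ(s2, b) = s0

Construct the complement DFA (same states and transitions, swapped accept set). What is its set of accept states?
Complement accept states = All states \ Original accept states
= {s0, s1, s2} \ {s0}
{s1, s2}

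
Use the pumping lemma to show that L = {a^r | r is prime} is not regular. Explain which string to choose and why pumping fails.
Assume L is regular with pumping length p. Idea: pumping by a suitable count produces a composite length.
Let q be a prime with q ≥ p and choose s = a^q ∈ L. By the pumping lemma, s = xyz with |xy| ≤ p, |y| = k ≥ 1. Take i = q+1: |xy^(q+1)z| = q + q·k = q(1+k). Since q ≥ 2 and 1+k ≥ 2, q(1+k) is composite, so xy^(q+1)z ∉ L.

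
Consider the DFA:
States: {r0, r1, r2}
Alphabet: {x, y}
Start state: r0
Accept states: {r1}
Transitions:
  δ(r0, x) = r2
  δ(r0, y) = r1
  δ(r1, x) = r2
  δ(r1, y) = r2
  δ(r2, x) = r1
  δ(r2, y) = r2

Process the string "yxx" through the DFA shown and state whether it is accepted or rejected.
Processing string "yxx":
  r0 --y--> r1
  r1 --x--> r2
  r2 --x--> r1
Final state: r1
Accept states: {r1}
Yes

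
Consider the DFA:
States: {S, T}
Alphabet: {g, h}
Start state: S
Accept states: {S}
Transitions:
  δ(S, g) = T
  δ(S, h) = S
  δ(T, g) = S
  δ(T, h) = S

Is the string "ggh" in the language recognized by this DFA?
Processing string "ggh":
  S --g--> T
  T --g--> S
  S --h--> S
Final state: S
Accept states: {S}
Yes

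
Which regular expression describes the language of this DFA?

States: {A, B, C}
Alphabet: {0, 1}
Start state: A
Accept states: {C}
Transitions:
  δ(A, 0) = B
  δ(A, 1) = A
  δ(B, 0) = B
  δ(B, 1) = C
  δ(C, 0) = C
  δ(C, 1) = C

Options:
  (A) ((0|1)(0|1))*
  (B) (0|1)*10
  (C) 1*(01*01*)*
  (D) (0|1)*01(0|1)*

Check each option against the DFA on short strings; one disagreement eliminates an option:
  (A) ((0|1)(0|1))*: on ε the DFA stays in A and rejects (A ∉ Accept), but the regex matches it → eliminate
  (B) (0|1)*10: on '01' the DFA goes A → B → C and accepts (C ∈ Accept), but the regex does not match it → eliminate
  (C) 1*(01*01*)*: on ε the DFA stays in A and rejects (A ∉ Accept), but the regex matches it → eliminate
  (D) (0|1)*01(0|1)*: agrees with the DFA on every string of length ≤ 6
Only (D) is consistent with the DFA.
(D) (0|1)*01(0|1)*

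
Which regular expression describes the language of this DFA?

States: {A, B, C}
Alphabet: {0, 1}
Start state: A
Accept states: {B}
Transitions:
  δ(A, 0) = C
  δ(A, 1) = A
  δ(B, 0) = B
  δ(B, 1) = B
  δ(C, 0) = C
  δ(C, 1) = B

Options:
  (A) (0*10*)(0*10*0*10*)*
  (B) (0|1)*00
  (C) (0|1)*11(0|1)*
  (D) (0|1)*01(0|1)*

Check each option against the DFA on short strings; one disagreement eliminates an option:
  (A) (0*10*)(0*10*0*10*)*: on '1' the DFA goes A → A and rejects (A ∉ Accept), but the regex matches it → eliminate
  (B) (0|1)*00: on '00' the DFA goes A → C → C and rejects (C ∉ Accept), but the regex matches it → eliminate
  (C) (0|1)*11(0|1)*: on '01' the DFA goes A → C → B and accepts (B ∈ Accept), but the regex does not match it → eliminate
  (D) (0|1)*01(0|1)*: agrees with the DFA on every string of length ≤ 6
Only (D) is consistent with the DFA.
(D) (0|1)*01(0|1)*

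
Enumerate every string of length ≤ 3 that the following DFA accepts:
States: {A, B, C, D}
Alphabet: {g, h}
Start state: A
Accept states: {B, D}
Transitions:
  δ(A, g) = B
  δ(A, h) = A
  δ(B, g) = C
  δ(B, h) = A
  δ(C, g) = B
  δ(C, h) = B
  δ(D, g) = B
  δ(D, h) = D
g, hg, ggg, ggh, ghg, hhg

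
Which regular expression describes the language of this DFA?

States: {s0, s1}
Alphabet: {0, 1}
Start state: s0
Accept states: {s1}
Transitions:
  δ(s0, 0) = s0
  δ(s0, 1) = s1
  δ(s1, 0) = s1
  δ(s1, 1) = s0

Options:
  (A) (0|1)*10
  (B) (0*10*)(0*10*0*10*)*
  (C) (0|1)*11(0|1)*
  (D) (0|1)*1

Check each option against the DFA on short strings; one disagreement eliminates an option:
  (A) (0|1)*10: on '1' the DFA goes s0 → s1 and accepts (s1 ∈ Accept), but the regex does not match it → eliminate
  (B) (0*10*)(0*10*0*10*)*: agrees with the DFA on every string of length ≤ 6
  (C) (0|1)*11(0|1)*: on '1' the DFA goes s0 → s1 and accepts (s1 ∈ Accept), but the regex does not match it → eliminate
  (D) (0|1)*1: on '10' the DFA goes s0 → s1 → s1 and accepts (s1 ∈ Accept), but the regex does not match it → eliminate
Only (B) is consistent with the DFA.
(B) (0*10*)(0*10*0*10*)*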